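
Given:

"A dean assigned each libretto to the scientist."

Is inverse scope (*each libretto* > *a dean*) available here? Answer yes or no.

*each libretto* is the matrix object and *a dean* the matrix subject; the two are clausemates.
Clause-internal QR can adjoin the lower DP above the subject, yielding the inverse reading.
So *each libretto* > *a dean* is among the available readings.

Yes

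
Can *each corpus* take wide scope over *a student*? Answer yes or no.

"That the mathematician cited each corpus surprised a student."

Structurally, *each corpus* is inside the sentential subject *that the mathematician cited each corpus*.
The subject-island constraint blocks QR out of a clausal subject.
So *each corpus* cannot raise to a position above *a student*.

No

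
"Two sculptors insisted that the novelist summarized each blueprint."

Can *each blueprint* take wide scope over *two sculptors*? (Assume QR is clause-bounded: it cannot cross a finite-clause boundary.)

*each blueprint* is embedded in the finite complement clause *that the novelist summarized each blueprint*.
With QR restricted to its own tensed clause, the embedded quantifier cannot reach a matrix scope position.
*each blueprint* is confined to the island and cannot take scope over *two sculptors*.

No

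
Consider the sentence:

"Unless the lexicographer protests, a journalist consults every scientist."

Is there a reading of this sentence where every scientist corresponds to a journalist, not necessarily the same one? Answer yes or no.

Yes

That reading corresponds to *every scientist* > *a journalist*.
The adjunct clause does not contain *every scientist*, which is the matrix object.
Ordinary QR to a clause-peripheral position gives the wide-scope LF for the lower DP.
So *every scientist* > *a journalist* is among the available readings.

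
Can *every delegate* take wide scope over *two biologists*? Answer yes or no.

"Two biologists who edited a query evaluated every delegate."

Yes

*every delegate* is a matrix argument; only *two biologists* is modified by the relative clause *who edited a query*, so the RC island is irrelevant to the target quantifier.
Clause-internal QR can adjoin the lower DP above the subject, yielding the inverse reading.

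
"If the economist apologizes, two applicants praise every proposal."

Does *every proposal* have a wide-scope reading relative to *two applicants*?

Yes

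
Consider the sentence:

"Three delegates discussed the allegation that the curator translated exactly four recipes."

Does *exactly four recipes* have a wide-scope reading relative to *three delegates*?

The target quantifier *exactly four recipes* is part of the complex NP *the allegation that the curator translated exactly four recipes*.
A that-clause complement to a noun is an island; QR cannot cross the NP boundary.
So *exactly four recipes* cannot raise to a position above *three delegates*.

No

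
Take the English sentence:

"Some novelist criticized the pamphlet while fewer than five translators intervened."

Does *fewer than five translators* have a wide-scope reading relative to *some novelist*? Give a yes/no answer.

No

The target quantifier *fewer than five translators* is part of the adjunct clause *while fewer than five translators intervened*.
Adjuncts are opaque for quantifier raising; a quantifier in an adjunct stays inside it.
So *fewer than five translators* cannot raise to a position above *some novelist*.
(Only the surface reading survives: one fixed novelist with respect to all the relevant translators.)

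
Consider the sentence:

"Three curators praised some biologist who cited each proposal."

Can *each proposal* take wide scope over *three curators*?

No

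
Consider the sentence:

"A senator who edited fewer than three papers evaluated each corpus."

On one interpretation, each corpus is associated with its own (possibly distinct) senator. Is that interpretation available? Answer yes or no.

Yes

That reading corresponds to *each corpus* > *a senator*.
Although the sentence contains a relative clause (*who edited fewer than three papers*), *each corpus* is outside it, in the matrix VP.
With no island boundary between them, the object can take inverse scope over the subject via ordinary QR within the clause.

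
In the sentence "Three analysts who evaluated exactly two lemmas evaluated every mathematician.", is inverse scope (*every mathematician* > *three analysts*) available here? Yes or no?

The relative clause *who evaluated exactly two lemmas* modifies *three analysts*, but *every mathematician* is not inside that relative clause — it is an argument of the matrix verb.
Since no island is crossed, the inverse ordering is licensed alongside surface scope.
So *every mathematician* > *three analysts* is among the available readings.

Yes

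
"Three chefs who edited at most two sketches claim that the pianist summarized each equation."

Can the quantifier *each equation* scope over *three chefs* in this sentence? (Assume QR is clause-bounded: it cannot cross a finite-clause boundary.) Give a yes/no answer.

*each equation* sits inside the finite complement clause *that the pianist summarized each equation*.
Under clause-bounded QR, a quantifier in an embedded finite clause cannot raise into the matrix clause.
The inverse ordering *each equation* > *three chefs* is therefore underivable.

No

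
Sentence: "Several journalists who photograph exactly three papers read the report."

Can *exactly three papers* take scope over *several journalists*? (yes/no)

No

*exactly three papers* is embedded in the relative clause *who photograph exactly three papers*.
Relative clauses are scope islands: a quantifier cannot QR out of a relative clause to take scope in the matrix clause.
So *exactly three papers* cannot raise high enough to outscope *several journalists*; only the surface ordering *several journalists* > *exactly three papers* is available.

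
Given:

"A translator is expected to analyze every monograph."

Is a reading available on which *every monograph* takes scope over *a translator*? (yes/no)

Yes

The matrix predicate is a raising verb, whose infinitival complement is not a scope island — *every monograph* can QR into the matrix clause.
QR within a single clause is free, so the lower quantifier may take scope over the higher one.
Both orderings are possible: *a translator* > *every monograph* and *every monograph* > *a translator*.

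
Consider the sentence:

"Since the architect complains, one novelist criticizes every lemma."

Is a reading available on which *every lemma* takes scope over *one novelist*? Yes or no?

Yes

The adjunct island is irrelevant here — *every lemma* and *one novelist* are both in the matrix clause.
QR within a single clause is free, so the lower quantifier may take scope over the higher one.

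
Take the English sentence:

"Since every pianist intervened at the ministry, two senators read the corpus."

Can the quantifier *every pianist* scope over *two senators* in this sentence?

No

*every pianist* is embedded in the adjunct clause *since every pianist intervened at the ministry*.
Scope out of an adjunct clause is unavailable: QR respects the adjunct-island constraint.
The ordering *every pianist* > *two senators* is therefore underivable.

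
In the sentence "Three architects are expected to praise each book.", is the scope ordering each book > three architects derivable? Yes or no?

Yes

The matrix predicate is a raising verb, whose infinitival complement is not a scope island — *each book* can QR into the matrix clause.
Clause-internal QR can adjoin the lower DP above the subject, yielding the inverse reading.
The sentence is scopally ambiguous between *three architects* > *each book* and *each book* > *three architects*.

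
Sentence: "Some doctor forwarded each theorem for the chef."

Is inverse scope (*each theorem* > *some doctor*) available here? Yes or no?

*each theorem* and *some doctor* are in the same minimal clause.
Nothing blocks QR of the lower DP to a position above the higher one, so inverse scope is available.
Both orderings are possible: *some doctor* > *each theorem* and *each theorem* > *some doctor*.

Yes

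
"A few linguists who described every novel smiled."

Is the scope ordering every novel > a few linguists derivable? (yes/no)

The DP *every novel* is contained in the relative clause *who described every novel*.
A relative clause is a scope island — quantifier raising cannot cross its boundary.
The inverse ordering *every novel* > *a few linguists* is therefore underivable.

No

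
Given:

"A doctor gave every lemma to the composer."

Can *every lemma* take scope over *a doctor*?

*a doctor* and *every lemma* are co-arguments of the matrix verb, with nothing but a clause-internal boundary between them.
QR within a single clause is free, so the lower quantifier may take scope over the higher one.

Yes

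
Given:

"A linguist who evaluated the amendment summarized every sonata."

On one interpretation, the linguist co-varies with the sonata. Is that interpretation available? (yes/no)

The described interpretation is the *every sonata* > *a linguist* scoping.
The relative clause *who evaluated the amendment* modifies *a linguist*, but *every sonata* is not inside that relative clause — it is an argument of the matrix verb.
Ordinary QR to a clause-peripheral position gives the wide-scope LF for the lower DP.
So *every sonata* > *a linguist* is among the available readings.

Yes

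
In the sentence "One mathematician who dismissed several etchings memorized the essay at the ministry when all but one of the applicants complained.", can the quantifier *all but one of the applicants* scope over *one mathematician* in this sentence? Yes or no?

*all but one of the applicants* occurs within the adjunct clause *when all but one of the applicants complained*.
Adjuncts are opaque for quantifier raising; a quantifier in an adjunct stays inside it.
So *all but one of the applicants* cannot raise high enough to outscope *one mathematician*; only the surface ordering *one mathematician* > *all but one of the applicants* is available.

No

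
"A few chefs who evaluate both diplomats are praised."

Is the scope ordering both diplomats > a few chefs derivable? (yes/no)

No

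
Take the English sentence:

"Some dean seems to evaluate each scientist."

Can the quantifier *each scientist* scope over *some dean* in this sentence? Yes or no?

Yes

*each scientist* is inside a raising infinitive, which is transparent to QR (no CP barrier), so it behaves as a matrix argument.
Since no island is crossed, the inverse ordering is licensed alongside surface scope.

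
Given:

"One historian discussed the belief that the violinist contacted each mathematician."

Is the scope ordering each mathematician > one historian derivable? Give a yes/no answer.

The target quantifier *each mathematician* is part of the complex NP *the belief that the violinist contacted each mathematician*.
Since the clause is the complement of a nominal head, the CNPC blocks scope extraction.
So the wide-scope reading for *each mathematician* is blocked.
(Only the surface reading survives: one fixed historian with respect to all the relevant mathematicians.)

No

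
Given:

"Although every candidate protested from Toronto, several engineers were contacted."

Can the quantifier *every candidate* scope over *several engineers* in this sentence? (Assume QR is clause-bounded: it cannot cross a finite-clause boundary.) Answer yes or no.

*every candidate* sits inside the adjunct clause *although every candidate protested from Toronto*.
Since the clause is an adjunct (not a complement), the Adjunct Condition blocks QR across its edge.
So *every candidate* cannot raise to a position above *several engineers*.

No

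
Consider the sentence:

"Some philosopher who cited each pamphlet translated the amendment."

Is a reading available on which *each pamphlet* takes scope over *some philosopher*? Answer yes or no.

*each pamphlet* occurs within the relative clause *who cited each pamphlet*.
A relative clause is a scope island — quantifier raising cannot cross its boundary.
*each pamphlet* > *some philosopher* would require crossing that boundary, which is illicit.

No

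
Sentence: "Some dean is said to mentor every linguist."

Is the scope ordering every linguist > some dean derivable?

Yes

*every linguist* is the object of the infinitival complement of a raising predicate; raising infinitives are transparent for QR, so the two DPs are in effect clausemates.
Clause-internal QR can adjoin the lower DP above the subject, yielding the inverse reading.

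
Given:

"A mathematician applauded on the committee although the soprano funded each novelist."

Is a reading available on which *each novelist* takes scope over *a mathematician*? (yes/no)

The target quantifier *each novelist* is part of the adjunct clause *although the soprano funded each novelist*.
The adjunct-island constraint bars QR out of an adverbial clause.
So the wide-scope reading for *each novelist* is blocked.
(Only the surface reading survives: one fixed mathematician with respect to all the relevant novelists.)

No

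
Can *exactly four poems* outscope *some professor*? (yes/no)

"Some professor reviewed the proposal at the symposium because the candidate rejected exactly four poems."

*exactly four poems* is embedded in the adjunct clause *because the candidate rejected exactly four poems*.
Adjunct clauses are scope islands: a quantifier inside an adjunct cannot raise into the matrix clause.
*exactly four poems* is confined to the island and cannot take scope over *some professor*.

No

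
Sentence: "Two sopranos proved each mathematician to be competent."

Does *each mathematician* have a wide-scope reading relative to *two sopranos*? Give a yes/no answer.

This is an ECM construction: *each mathematician* is the infinitival subject, Case-marked by the matrix verb, and the infinitive is transparent for QR.
Nothing blocks QR of the lower DP to a position above the higher one, so inverse scope is available.
The sentence is scopally ambiguous between *two sopranos* > *each mathematician* and *each mathematician* > *two sopranos*.

Yes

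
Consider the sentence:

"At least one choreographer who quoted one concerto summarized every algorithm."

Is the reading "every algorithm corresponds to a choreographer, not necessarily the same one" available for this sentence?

This is the *every algorithm* > *at least one choreographer* reading.
The RC *who quoted one concerto* is an island, but *every algorithm* is not inside it — it is the matrix object, a clausemate of *at least one choreographer*.
No island intervenes, so both surface and inverse scope are derivable.

Yes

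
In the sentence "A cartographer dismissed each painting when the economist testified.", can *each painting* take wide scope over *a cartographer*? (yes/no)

Yes

Although there is an adjunct clause, *each painting* is in the main clause, not inside the adjunct.
Nothing blocks QR of the lower DP to a position above the higher one, so inverse scope is available.
Both orderings are possible: *a cartographer* > *each painting* and *each painting* > *a cartographer*.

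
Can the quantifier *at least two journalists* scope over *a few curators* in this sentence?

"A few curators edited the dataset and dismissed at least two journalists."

*at least two journalists* occurs within one conjunct of the coordinate structure (*dismissed at least two journalists*).
Coordinate structures are islands for non-across-the-board movement, QR included.
The inverse ordering *at least two journalists* > *a few curators* is therefore underivable.

No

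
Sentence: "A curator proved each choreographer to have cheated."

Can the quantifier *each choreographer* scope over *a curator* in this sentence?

ECM infinitives lack a CP barrier, so *each choreographer* can QR over the matrix subject *a curator*.
Nothing blocks QR of the lower DP to a position above the higher one, so inverse scope is available.
The sentence is scopally ambiguous between *a curator* > *each choreographer* and *each choreographer* > *a curator*.

Yes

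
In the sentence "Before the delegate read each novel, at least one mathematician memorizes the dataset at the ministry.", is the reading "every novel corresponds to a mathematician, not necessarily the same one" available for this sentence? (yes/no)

The described interpretation is the *each novel* > *at least one mathematician* scoping.
The target quantifier *each novel* is part of the adjunct clause *before the delegate read each novel*.
Adverbial clauses are not L-marked, so they are barriers for QR — the quantifier cannot escape the adjunct.
*each novel* > *at least one mathematician* would require crossing that boundary, which is illicit.

No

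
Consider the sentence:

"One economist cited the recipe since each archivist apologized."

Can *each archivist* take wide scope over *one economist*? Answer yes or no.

No

Structurally, *each archivist* is inside the adjunct clause *since each archivist apologized*.
Since the clause is an adjunct (not a complement), the Adjunct Condition blocks QR across its edge.
*each archivist* is confined to the island and cannot take scope over *one economist*.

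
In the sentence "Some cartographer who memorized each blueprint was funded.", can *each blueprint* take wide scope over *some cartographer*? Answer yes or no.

The DP *each blueprint* is contained in the relative clause *who memorized each blueprint*.
Relative clauses are scope islands: a quantifier cannot QR out of a relative clause to take scope in the matrix clause.
*each blueprint* > *some cartographer* would require crossing that boundary, which is illicit.

No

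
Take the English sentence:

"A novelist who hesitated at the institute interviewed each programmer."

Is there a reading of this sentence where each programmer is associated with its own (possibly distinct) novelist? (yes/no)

Yes

The described interpretation is the *each programmer* > *a novelist* scoping.
The relative clause *who hesitated at the institute* modifies *a novelist*, but *each programmer* is not inside that relative clause — it is an argument of the matrix verb.
QR within a single clause is free, so the lower quantifier may take scope over the higher one.
Both orderings are possible: *a novelist* > *each programmer* and *each programmer* > *a novelist*.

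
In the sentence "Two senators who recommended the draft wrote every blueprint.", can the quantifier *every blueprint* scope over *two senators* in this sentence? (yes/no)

Yes

The RC *who recommended the draft* is an island, but *every blueprint* is not inside it — it is the matrix object, a clausemate of *two senators*.
Since no island is crossed, the inverse ordering is licensed alongside surface scope.
The sentence is scopally ambiguous between *two senators* > *every blueprint* and *every blueprint* > *two senators*.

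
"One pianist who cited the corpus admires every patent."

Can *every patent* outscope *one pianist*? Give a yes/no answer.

Although the sentence contains a relative clause (*who cited the corpus*), *every patent* is outside it, in the matrix VP.
QR within a single clause is free, so the lower quantifier may take scope over the higher one.
Both orderings are possible: *one pianist* > *every patent* and *every patent* > *one pianist*.

Yes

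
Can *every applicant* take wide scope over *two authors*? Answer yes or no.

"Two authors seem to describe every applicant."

Infinitival complements of raising predicates do not block QR; *every applicant* and *two authors* are effectively clausemates.
With no island boundary between them, the object can take inverse scope over the subject via ordinary QR within the clause.

Yes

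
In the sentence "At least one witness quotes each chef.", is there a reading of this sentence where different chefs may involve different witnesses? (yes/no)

Yes

The described interpretation is the *each chef* > *at least one witness* scoping.
*at least one witness* and *each chef* are co-arguments of the matrix verb, with nothing but a clause-internal boundary between them.
With no island boundary between them, the object can take inverse scope over the subject via ordinary QR within the clause.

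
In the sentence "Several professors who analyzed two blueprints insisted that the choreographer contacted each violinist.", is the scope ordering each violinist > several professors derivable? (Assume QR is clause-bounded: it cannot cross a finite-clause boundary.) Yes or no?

No

*each violinist* is embedded in the finite complement clause *that the choreographer contacted each violinist*.
QR is clause-bounded, so the finite complement is a scope island for the embedded quantifier.
So the wide-scope reading for *each violinist* is blocked.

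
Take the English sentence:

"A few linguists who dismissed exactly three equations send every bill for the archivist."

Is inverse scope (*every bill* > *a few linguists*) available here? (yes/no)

*every bill* is a matrix argument; only *a few linguists* is modified by the relative clause *who dismissed exactly three equations*, so the RC island is irrelevant to the target quantifier.
Ordinary QR to a clause-peripheral position gives the wide-scope LF for the lower DP.

Yes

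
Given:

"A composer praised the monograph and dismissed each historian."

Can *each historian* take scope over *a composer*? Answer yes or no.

*each historian* is embedded in one conjunct of the coordinate structure (*dismissed each historian*).
A quantifier cannot raise out of one conjunct of a coordination across the whole coordinate structure — the CSC applies to QR.
So the wide-scope reading for *each historian* is blocked.

No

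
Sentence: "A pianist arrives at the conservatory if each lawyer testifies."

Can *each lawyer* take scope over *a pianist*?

No

*each lawyer* is embedded in the adjunct clause *if each lawyer testifies*.
Scope out of an adjunct clause is unavailable: QR respects the adjunct-island constraint.
There is no licit LF on which *each lawyer* c-commands *a pianist*.
(Only the surface reading survives: one fixed pianist with respect to all the relevant lawyers.)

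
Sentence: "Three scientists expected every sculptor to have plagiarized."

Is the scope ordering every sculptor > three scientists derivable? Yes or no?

Yes

*every sculptor* is the subject of an ECM infinitive — the infinitival complement of an ECM verb is not a scope island, so *every sculptor* can raise into the matrix clause.
QR within a single clause is free, so the lower quantifier may take scope over the higher one.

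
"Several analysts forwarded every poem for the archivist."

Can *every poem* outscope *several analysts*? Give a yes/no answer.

Yes

*several analysts* and *every poem* are co-arguments of the matrix verb, with nothing but a clause-internal boundary between them.
No island intervenes, so both surface and inverse scope are derivable.
So *every poem* > *several analysts* is among the available readings.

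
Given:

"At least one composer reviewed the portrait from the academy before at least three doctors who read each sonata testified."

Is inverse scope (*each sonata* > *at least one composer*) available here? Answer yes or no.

The DP *each sonata* is contained in the relative clause *who read each sonata*, which is itself inside the adjunct *before at least three doctors who read each sonata testified*.
Two island boundaries intervene — the relative clause and the adjunct. Either alone would block QR.
*each sonata* is confined to the island and cannot take scope over *at least one composer*.

No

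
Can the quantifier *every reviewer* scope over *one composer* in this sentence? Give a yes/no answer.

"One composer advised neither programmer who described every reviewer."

No

*every reviewer* sits inside the relative clause *who described every reviewer* modifying *neither programmer*.
Relative clauses are scope islands: a quantifier cannot QR out of a relative clause to take scope in the matrix clause.
The inverse ordering *every reviewer* > *one composer* is therefore underivable.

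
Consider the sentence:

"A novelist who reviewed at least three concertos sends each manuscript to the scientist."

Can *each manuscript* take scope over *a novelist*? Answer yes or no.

Yes

*each manuscript* sits in the matrix clause, not in the relative clause on *a novelist*.
Since no island is crossed, the inverse ordering is licensed alongside surface scope.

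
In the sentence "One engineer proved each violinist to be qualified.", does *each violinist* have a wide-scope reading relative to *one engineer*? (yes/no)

ECM infinitives lack a CP barrier, so *each violinist* can QR over the matrix subject *one engineer*.
Nothing blocks QR of the lower DP to a position above the higher one, so inverse scope is available.

Yes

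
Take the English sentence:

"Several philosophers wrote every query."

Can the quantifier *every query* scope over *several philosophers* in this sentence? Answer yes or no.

*every query* and *several philosophers* are in the same minimal clause.
No island intervenes, so both surface and inverse scope are derivable.
The sentence is scopally ambiguous between *several philosophers* > *every query* and *every query* > *several philosophers*.

Yes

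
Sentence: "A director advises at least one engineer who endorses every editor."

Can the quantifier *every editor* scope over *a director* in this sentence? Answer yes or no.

*every editor* sits inside the relative clause *who endorses every editor* modifying *at least one engineer*.
Quantifiers inside a relative clause are trapped there; the RC boundary blocks QR.
*every editor* is confined to the island and cannot take scope over *a director*.

No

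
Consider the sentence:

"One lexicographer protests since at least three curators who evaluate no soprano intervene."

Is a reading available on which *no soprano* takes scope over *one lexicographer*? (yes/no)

The DP *no soprano* is contained in the relative clause *who evaluate no soprano*, which is itself inside the adjunct *since at least three curators who evaluate no soprano intervene*.
Even if one barrier were somehow void, the other would still block QR.
*no soprano* is confined to the island and cannot take scope over *one lexicographer*.

No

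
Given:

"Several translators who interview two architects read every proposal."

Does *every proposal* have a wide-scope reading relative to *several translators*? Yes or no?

Yes

The RC *who interview two architects* is an island, but *every proposal* is not inside it — it is the matrix object, a clausemate of *several translators*.
Nothing blocks QR of the lower DP to a position above the higher one, so inverse scope is available.
The sentence is scopally ambiguous between *several translators* > *every proposal* and *every proposal* > *several translators*.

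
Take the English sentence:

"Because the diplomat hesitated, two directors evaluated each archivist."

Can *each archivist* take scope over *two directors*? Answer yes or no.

The adjunct clause does not contain *each archivist*, which is the matrix object.
No island intervenes, so both surface and inverse scope are derivable.

Yes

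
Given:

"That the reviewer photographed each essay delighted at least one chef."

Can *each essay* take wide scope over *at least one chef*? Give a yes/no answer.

*each essay* occurs within the sentential subject *that the reviewer photographed each essay*.
The subject-island constraint blocks QR out of a clausal subject.
There is no licit LF on which *each essay* c-commands *at least one chef*.

No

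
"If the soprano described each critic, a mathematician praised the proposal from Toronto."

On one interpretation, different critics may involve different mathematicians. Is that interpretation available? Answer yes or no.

No

This is the *each critic* > *a mathematician* reading.
*each critic* is embedded in the adjunct clause *if the soprano described each critic*.
Since the clause is an adjunct (not a complement), the Adjunct Condition blocks QR across its edge.
*each critic* > *a mathematician* would require crossing that boundary, which is illicit.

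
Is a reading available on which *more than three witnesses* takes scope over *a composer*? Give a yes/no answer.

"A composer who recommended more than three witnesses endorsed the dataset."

No

The DP *more than three witnesses* is contained in the relative clause *who recommended more than three witnesses*.
QR out of a relative clause is ruled out by the relative-clause island constraint.
*more than three witnesses* is confined to the island and cannot take scope over *a composer*.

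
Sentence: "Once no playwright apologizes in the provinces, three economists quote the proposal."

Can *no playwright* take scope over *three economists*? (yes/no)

The target quantifier *no playwright* is part of the adjunct clause *once no playwright apologizes in the provinces*.
Adjuncts are opaque for quantifier raising; a quantifier in an adjunct stays inside it.
*no playwright* is confined to the island and cannot take scope over *three economists*.

No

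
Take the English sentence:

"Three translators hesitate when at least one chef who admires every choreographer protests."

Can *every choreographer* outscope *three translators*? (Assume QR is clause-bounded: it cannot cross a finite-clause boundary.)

No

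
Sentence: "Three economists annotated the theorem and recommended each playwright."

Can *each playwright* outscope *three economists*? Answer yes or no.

*each playwright* occurs within one conjunct of the coordinate structure (*recommended each playwright*).
A quantifier cannot raise out of one conjunct of a coordination across the whole coordinate structure — the CSC applies to QR.
*each playwright* > *three economists* would require crossing that boundary, which is illicit.

No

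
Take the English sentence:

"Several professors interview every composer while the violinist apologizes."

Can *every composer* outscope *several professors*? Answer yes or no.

Yes

Neither queried DP is inside the adjunct, so the adjunct-island constraint does not apply.
Nothing blocks QR of the lower DP to a position above the higher one, so inverse scope is available.
Both orderings are possible: *several professors* > *every composer* and *every composer* > *several professors*.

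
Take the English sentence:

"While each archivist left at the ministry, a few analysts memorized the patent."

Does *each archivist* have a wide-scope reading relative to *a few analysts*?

No

*each archivist* occurs within the adjunct clause *while each archivist left at the ministry*.
Scope out of an adjunct clause is unavailable: QR respects the adjunct-island constraint.
There is no licit LF on which *each archivist* c-commands *a few analysts*.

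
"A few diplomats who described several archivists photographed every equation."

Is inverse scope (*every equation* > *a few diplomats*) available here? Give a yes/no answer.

Yes

*every equation* sits in the matrix clause, not in the relative clause on *a few diplomats*.
No island intervenes, so both surface and inverse scope are derivable.
Both orderings are possible: *a few diplomats* > *every equation* and *every equation* > *a few diplomats*.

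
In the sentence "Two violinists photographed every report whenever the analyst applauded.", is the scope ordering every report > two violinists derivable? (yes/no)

Yes

The adjunct clause does not contain *every report*, which is the matrix object.
With no island boundary between them, the object can take inverse scope over the subject via ordinary QR within the clause.
Both orderings are possible: *two violinists* > *every report* and *every report* > *two violinists*.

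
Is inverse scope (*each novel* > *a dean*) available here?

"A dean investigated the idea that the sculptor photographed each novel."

*each novel* occurs within the complex NP *the idea that the sculptor photographed each novel*.
Noun-complement clauses are scope islands (the Complex NP Constraint): a quantifier inside one cannot scope into the matrix.
*each novel* is confined to the island and cannot take scope over *a dean*.

No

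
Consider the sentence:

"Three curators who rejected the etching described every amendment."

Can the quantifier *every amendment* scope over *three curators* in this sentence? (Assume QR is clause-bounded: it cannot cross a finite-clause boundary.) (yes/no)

The RC *who rejected the etching* is an island, but *every amendment* is not inside it — it is the matrix object, a clausemate of *three curators*.
Nothing blocks QR of the lower DP to a position above the higher one, so inverse scope is available.

Yes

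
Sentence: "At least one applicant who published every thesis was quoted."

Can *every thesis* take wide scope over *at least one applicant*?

Structurally, *every thesis* is inside the relative clause *who published every thesis*.
Relative clauses are scope islands: a quantifier cannot QR out of a relative clause to take scope in the matrix clause.
There is no licit LF on which *every thesis* c-commands *at least one applicant*.

No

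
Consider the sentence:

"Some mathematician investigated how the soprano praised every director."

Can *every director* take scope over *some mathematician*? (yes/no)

*every director* is embedded in the embedded question *how the soprano praised every director*.
QR across an interrogative CP boundary is ruled out as a wh-island violation.
So *every director* cannot raise to a position above *some mathematician*.
(Only the surface reading survives: one fixed mathematician with respect to all the relevant directors.)

No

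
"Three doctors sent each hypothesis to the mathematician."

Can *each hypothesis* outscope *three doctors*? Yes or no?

Both DPs are arguments of the same predicate; there is no clause or island boundary between them.
Since no island is crossed, the inverse ordering is licensed alongside surface scope.
So *each hypothesis* > *three doctors* is among the available readings.

Yes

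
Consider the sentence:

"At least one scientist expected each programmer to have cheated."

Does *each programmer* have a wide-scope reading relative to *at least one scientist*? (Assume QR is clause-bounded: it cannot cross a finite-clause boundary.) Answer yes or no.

This is an ECM construction: *each programmer* is the infinitival subject, Case-marked by the matrix verb, and the infinitive is transparent for QR.
Ordinary QR to a clause-peripheral position gives the wide-scope LF for the lower DP.
Both orderings are possible: *at least one scientist* > *each programmer* and *each programmer* > *at least one scientist*.

Yes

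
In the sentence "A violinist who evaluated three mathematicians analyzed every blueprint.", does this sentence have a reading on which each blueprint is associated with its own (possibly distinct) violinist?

Yes

The described interpretation is the *every blueprint* > *a violinist* scoping.
*every blueprint* is a matrix argument; only *a violinist* is modified by the relative clause *who evaluated three mathematicians*, so the RC island is irrelevant to the target quantifier.
Clause-internal QR can adjoin the lower DP above the subject, yielding the inverse reading.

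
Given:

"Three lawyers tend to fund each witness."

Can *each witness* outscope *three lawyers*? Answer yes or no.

Infinitival complements of raising predicates do not block QR; *each witness* and *three lawyers* are effectively clausemates.
Clause-internal QR can adjoin the lower DP above the subject, yielding the inverse reading.
The sentence is scopally ambiguous between *three lawyers* > *each witness* and *each witness* > *three lawyers*.

Yes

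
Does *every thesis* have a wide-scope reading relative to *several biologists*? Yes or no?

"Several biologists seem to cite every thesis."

Yes

*every thesis* is inside a raising infinitive, which is transparent to QR (no CP barrier), so it behaves as a matrix argument.
QR within a single clause is free, so the lower quantifier may take scope over the higher one.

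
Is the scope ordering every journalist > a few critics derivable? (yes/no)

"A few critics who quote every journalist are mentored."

No

The DP *every journalist* is contained in the relative clause *who quote every journalist*.
The relative clause forms an island for QR, so the quantifier is confined to the head noun's restrictor.
The inverse ordering *every journalist* > *a few critics* is therefore underivable.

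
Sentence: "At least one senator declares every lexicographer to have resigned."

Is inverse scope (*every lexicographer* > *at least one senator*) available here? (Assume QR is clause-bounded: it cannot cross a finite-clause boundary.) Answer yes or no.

This is an ECM construction: *every lexicographer* is the infinitival subject, Case-marked by the matrix verb, and the infinitive is transparent for QR.
Since no island is crossed, the inverse ordering is licensed alongside surface scope.
Both orderings are possible: *at least one senator* > *every lexicographer* and *every lexicographer* > *at least one senator*.

Yes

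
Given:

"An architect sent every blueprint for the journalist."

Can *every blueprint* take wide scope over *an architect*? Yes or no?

Yes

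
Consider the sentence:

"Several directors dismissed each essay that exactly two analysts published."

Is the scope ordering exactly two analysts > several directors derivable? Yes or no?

No

*exactly two analysts* occurs within the relative clause *that exactly two analysts published* modifying *each essay*.
Relative clauses block scope extraction: QR cannot target a position outside the modified NP.
So the wide-scope reading for *exactly two analysts* is blocked.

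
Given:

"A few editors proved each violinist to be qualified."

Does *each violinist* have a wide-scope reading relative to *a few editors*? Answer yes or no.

*each violinist* is an ECM subject; ECM complements are not islands, and the embedded quantifier may take matrix scope.
QR within a single clause is free, so the lower quantifier may take scope over the higher one.
The sentence is scopally ambiguous between *a few editors* > *each violinist* and *each violinist* > *a few editors*.

Yes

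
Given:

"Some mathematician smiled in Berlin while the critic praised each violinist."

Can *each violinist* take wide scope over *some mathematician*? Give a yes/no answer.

*each violinist* sits inside the adjunct clause *while the critic praised each violinist*.
Adverbial clauses are not L-marked, so they are barriers for QR — the quantifier cannot escape the adjunct.
So *each violinist* cannot raise to a position above *some mathematician*.
(Only the surface reading survives: one fixed mathematician with respect to all the relevant violinists.)

No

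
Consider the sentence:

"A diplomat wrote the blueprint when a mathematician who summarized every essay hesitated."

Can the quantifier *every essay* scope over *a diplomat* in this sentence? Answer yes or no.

No

The DP *every essay* is contained in the relative clause *who summarized every essay*, which is itself inside the adjunct *when a mathematician who summarized every essay hesitated*.
Nested islands: the RC island is itself inside an adjunct island, so wide scope is doubly excluded.
The inverse ordering *every essay* > *a diplomat* is therefore underivable.
(Only the surface reading survives: one fixed diplomat with respect to all the relevant essays.)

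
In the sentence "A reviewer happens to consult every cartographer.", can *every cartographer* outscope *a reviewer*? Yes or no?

*every cartographer* is inside a raising infinitive, which is transparent to QR (no CP barrier), so it behaves as a matrix argument.
With no island boundary between them, the object can take inverse scope over the subject via ordinary QR within the clause.

Yes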